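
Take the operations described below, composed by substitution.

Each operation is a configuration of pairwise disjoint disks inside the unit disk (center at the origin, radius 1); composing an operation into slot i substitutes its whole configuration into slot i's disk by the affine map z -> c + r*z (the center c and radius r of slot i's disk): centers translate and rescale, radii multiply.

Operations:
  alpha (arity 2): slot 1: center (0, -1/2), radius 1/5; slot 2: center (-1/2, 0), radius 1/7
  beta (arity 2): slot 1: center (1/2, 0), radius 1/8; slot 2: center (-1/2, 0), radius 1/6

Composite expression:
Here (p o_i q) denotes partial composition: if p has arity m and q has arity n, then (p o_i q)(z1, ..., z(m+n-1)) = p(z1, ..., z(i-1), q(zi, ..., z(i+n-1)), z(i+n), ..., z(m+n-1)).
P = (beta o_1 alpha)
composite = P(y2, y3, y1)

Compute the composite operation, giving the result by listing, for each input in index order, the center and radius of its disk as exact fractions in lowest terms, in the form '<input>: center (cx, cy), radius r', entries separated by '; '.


y1: center (-1/2, 0), radius 1/6; y2: center (1/2, -1/16), radius 1/40; y3: center (7/16, 0), radius 1/56

Nesting under beta composes maps z -> c + r*z down each y-path.
y2 passes through 2 substitutions, ending at center (1/2, -1/16), radius 1/40
y3 passes through 2 substitutions, ending at center (7/16, 0), radius 1/56
y1 passes through 1 substitution, ending at center (-1/2, 0), radius 1/6


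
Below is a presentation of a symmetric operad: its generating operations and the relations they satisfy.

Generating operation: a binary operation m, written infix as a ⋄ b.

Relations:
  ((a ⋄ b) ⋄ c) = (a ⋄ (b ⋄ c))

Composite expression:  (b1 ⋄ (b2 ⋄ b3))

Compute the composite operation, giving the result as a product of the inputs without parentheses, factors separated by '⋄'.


The m-tree's shape is irrelevant; the b-reading-order decides.
(b2 ⋄ b3) reduces to b2 ⋄ b3
(b1 ⋄ (b2 ⋄ b3)) reduces to b1 ⋄ b2 ⋄ b3

b1 ⋄ b2 ⋄ b3


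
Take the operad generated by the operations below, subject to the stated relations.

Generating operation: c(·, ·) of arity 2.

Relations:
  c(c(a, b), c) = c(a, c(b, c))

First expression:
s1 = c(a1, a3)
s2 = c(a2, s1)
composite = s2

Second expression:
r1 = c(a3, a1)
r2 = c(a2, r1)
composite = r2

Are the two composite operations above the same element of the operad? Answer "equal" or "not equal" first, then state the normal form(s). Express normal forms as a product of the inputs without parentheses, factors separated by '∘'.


not equal; first: a2 ∘ a1 ∘ a3; second: a2 ∘ a3 ∘ a1

The first composite normalizes to a2 ∘ a1 ∘ a3
The second composite normalizes to a2 ∘ a3 ∘ a1
No match — not equal.


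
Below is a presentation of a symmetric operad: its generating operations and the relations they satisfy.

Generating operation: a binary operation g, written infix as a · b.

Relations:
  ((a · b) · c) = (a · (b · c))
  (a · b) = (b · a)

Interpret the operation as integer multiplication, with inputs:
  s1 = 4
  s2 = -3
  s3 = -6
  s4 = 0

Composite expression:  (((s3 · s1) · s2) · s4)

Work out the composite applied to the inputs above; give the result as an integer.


(s3 · s1) = -24
((s3 · s1) · s2) = 72
(((s3 · s1) · s2) · s4) = 0

0


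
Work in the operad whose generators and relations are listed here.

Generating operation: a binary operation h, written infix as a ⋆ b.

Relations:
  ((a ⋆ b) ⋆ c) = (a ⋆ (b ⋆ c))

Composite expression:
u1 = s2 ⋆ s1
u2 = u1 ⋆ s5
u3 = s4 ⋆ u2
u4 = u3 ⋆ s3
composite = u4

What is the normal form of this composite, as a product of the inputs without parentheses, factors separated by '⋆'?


Associativity of h dissolves the nesting; only the s-input order survives.
(s2 ⋆ s1) reduces to s2 ⋆ s1
((s2 ⋆ s1) ⋆ s5) reduces to s2 ⋆ s1 ⋆ s5
(s4 ⋆ ((s2 ⋆ s1) ⋆ s5)) reduces to s4 ⋆ s2 ⋆ s1 ⋆ s5
((s4 ⋆ ((s2 ⋆ s1) ⋆ s5)) ⋆ s3) reduces to s4 ⋆ s2 ⋆ s1 ⋆ s5 ⋆ s3

s4 ⋆ s2 ⋆ s1 ⋆ s5 ⋆ s3


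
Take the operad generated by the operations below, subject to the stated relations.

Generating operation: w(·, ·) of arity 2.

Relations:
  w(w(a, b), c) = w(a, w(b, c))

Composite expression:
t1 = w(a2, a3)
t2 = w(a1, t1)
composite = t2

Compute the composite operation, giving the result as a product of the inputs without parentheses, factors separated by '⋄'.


a1 ⋄ a2 ⋄ a3

All parenthesizations of w agree; list the a-inputs left to right.
w(a2, a3) flattens to a2 ⋄ a3
w(a1, w(a2, a3)) flattens to a1 ⋄ a2 ⋄ a3


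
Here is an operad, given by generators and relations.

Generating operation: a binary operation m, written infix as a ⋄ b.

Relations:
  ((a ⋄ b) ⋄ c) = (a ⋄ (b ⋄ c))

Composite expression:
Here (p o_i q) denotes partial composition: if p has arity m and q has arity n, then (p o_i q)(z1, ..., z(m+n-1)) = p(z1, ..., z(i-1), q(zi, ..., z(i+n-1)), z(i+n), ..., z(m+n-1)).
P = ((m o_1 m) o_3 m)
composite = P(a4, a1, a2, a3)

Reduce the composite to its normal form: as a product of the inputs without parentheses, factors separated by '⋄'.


a4 ⋄ a1 ⋄ a2 ⋄ a3

Every regrouping of m is equal, so read the a-inputs in written order.
(a4 ⋄ a1) collapses to a4 ⋄ a1
(a2 ⋄ a3) collapses to a2 ⋄ a3
((a4 ⋄ a1) ⋄ (a2 ⋄ a3)) collapses to a4 ⋄ a1 ⋄ a2 ⋄ a3


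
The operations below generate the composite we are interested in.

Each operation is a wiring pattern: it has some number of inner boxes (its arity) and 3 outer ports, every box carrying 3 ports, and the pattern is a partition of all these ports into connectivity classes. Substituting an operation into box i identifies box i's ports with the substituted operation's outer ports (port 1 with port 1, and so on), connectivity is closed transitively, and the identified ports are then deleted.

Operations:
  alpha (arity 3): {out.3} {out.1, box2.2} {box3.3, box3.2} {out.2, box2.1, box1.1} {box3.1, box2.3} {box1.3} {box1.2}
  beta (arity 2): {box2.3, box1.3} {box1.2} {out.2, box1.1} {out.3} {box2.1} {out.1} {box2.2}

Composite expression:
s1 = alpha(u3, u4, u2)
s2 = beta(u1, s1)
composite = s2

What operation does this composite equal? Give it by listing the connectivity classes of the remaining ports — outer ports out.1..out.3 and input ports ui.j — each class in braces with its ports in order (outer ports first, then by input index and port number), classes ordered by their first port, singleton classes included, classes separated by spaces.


Substituting into beta glues patterns; closure does the rest.
through alpha, on inputs (u3, u4, u2): {out.1, u4.2} {out.2, u3.1, u4.1} {out.3} {u2.1, u4.3} {u2.2, u2.3} {u3.2} {u3.3} (out.j = stage outer ports)
through beta, on inputs (u1, u3, u4, u2): {out.1} {out.2, u1.1} {out.3} {u1.2} {u1.3} {u2.1, u4.3} {u2.2, u2.3} {u3.1, u4.1} {u3.2} {u3.3} {u4.2} (out.j = stage outer ports)

{out.1} {out.2, u1.1} {out.3} {u1.2} {u1.3} {u2.1, u4.3} {u2.2, u2.3} {u3.1, u4.1} {u3.2} {u3.3} {u4.2}


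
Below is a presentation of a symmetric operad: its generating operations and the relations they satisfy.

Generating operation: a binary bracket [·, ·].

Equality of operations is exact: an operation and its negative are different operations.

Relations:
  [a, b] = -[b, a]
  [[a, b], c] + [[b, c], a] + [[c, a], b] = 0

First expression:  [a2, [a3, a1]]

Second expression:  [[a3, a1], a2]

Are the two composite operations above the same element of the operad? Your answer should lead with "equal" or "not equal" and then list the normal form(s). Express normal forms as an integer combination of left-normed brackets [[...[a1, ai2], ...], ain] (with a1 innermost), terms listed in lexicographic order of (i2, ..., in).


not equal; first: [[a1, a3], a2]; second: -[[a1, a3], a2]

The first composite normalizes to [[a1, a3], a2]
The second composite normalizes to -[[a1, a3], a2]
The forms do not match — not equal.


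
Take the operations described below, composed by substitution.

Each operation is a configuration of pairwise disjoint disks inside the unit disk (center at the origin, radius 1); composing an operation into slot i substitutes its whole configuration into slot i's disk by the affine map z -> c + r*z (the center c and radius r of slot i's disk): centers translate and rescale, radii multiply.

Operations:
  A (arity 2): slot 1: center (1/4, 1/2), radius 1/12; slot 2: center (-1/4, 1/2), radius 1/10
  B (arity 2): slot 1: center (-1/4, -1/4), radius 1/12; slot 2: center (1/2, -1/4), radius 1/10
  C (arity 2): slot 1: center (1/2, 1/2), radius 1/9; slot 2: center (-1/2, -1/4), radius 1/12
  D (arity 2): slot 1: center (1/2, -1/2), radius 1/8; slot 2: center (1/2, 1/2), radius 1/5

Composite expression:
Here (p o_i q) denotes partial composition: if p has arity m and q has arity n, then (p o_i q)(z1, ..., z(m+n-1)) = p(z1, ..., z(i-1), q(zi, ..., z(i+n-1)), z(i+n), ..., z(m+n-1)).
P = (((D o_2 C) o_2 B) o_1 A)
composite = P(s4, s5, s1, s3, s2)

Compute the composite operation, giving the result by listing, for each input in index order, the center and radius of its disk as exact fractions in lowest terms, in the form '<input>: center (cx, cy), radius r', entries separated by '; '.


s1: center (107/180, 107/180), radius 1/540; s2: center (2/5, 9/20), radius 1/60; s3: center (11/18, 107/180), radius 1/450; s4: center (17/32, -7/16), radius 1/96; s5: center (15/32, -7/16), radius 1/80

Affine substitution under D: radii multiply and s-centers shift.
s4 passes through 2 substitutions, ending at center (17/32, -7/16), radius 1/96
s5 passes through 2 substitutions, ending at center (15/32, -7/16), radius 1/80
s1 passes through 3 substitutions, ending at center (107/180, 107/180), radius 1/540
s3 passes through 3 substitutions, ending at center (11/18, 107/180), radius 1/450
s2 passes through 2 substitutions, ending at center (2/5, 9/20), radius 1/60


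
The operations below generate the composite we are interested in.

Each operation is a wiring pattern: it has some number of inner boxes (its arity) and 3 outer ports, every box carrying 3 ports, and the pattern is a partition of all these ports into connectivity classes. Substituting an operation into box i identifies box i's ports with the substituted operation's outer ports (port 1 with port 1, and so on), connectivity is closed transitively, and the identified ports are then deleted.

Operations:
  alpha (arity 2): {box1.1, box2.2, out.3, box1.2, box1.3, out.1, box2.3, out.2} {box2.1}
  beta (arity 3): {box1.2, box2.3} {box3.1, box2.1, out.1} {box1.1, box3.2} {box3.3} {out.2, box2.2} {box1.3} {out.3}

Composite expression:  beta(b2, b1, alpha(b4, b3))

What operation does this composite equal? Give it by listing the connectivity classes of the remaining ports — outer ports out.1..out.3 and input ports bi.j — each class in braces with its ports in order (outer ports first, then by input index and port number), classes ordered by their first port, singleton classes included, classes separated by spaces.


Two ports join when wires chain via beta-identified ports.
after alpha, the pattern on (b4, b3) reads {out.1, out.2, out.3, b3.2, b3.3, b4.1, b4.2, b4.3} {b3.1} (out.j = its outer ports)
after beta, the pattern on (b2, b1, b4, b3) reads {out.1, b1.1, b2.1, b3.2, b3.3, b4.1, b4.2, b4.3} {out.2, b1.2} {out.3} {b1.3, b2.2} {b2.3} {b3.1} (out.j = its outer ports)

{out.1, b1.1, b2.1, b3.2, b3.3, b4.1, b4.2, b4.3} {out.2, b1.2} {out.3} {b1.3, b2.2} {b2.3} {b3.1}


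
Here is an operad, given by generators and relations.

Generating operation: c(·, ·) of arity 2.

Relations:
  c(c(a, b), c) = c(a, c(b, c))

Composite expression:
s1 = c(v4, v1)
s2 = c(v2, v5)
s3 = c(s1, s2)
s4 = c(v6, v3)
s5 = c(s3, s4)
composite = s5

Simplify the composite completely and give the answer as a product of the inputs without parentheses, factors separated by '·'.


v4 · v1 · v2 · v5 · v6 · v3

Key point: c is associative — brackets drop, the v-order remains.
c(v4, v1) spells out as v4 · v1
c(v2, v5) spells out as v2 · v5
c(c(v4, v1), c(v2, v5)) spells out as v4 · v1 · v2 · v5
c(v6, v3) spells out as v6 · v3
c(c(c(v4, v1), c(v2, v5)), c(v6, v3)) spells out as v4 · v1 · v2 · v5 · v6 · v3


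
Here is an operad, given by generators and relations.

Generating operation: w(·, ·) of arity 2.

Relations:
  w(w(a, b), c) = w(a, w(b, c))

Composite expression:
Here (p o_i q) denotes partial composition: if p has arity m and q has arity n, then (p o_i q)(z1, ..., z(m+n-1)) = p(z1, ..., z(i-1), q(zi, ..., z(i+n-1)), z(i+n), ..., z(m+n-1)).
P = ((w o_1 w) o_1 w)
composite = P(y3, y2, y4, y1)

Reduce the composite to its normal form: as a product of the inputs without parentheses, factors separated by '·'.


The w-tree's shape is irrelevant; the y-reading-order decides.
w(y3, y2) linearizes to y3 · y2
w(w(y3, y2), y4) linearizes to y3 · y2 · y4
w(w(w(y3, y2), y4), y1) linearizes to y3 · y2 · y4 · y1

y3 · y2 · y4 · y1


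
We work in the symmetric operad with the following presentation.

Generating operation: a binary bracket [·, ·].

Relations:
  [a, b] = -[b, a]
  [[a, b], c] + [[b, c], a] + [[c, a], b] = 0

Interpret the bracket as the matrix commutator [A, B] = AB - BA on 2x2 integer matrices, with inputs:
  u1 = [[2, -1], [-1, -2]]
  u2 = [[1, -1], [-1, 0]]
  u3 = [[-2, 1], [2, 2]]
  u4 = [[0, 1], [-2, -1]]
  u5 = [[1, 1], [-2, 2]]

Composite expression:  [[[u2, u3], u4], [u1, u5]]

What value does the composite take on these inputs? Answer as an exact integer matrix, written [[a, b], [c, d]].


[[15, 18], [-84, -15]]


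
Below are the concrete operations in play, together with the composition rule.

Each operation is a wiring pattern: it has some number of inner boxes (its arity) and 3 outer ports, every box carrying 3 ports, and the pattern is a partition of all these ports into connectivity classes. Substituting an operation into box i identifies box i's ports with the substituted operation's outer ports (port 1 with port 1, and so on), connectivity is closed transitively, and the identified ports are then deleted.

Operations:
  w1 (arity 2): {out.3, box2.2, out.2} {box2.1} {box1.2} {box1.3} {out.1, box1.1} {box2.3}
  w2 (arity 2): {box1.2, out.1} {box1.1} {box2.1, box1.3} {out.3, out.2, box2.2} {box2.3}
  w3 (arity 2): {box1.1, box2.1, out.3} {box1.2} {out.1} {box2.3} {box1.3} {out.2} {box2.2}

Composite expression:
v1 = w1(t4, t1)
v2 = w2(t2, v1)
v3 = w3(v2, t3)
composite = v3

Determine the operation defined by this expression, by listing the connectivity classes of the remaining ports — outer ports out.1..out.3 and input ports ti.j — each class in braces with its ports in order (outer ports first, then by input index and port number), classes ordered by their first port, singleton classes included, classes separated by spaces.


{out.1} {out.2} {out.3, t2.2, t3.1} {t1.1} {t1.2} {t1.3} {t2.1} {t2.3, t4.1} {t3.2} {t3.3} {t4.2} {t4.3}

Treat the ports identified at w3 as solder joints: merge, then drop.
the subtree at w1 composes to {out.1, t4.1} {out.2, out.3, t1.2} {t1.1} {t1.3} {t4.2} {t4.3} on (t4, t1); out.j = own outer ports
the subtree at w2 composes to {out.1, t2.2} {out.2, out.3, t1.2} {t1.1} {t1.3} {t2.1} {t2.3, t4.1} {t4.2} {t4.3} on (t2, t4, t1); out.j = own outer ports
the subtree at w3 composes to {out.1} {out.2} {out.3, t2.2, t3.1} {t1.1} {t1.2} {t1.3} {t2.1} {t2.3, t4.1} {t3.2} {t3.3} {t4.2} {t4.3} on (t2, t4, t1, t3); out.j = own outer ports


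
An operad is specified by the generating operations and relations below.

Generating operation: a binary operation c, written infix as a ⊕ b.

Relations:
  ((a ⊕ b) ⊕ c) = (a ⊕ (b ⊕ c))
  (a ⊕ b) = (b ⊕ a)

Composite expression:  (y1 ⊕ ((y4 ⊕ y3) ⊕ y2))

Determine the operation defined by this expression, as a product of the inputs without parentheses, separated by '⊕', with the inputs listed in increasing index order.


y1 ⊕ y2 ⊕ y3 ⊕ y4

Both nesting and order wash out for c; what remains is which y's occur.
(y4 ⊕ y3) reduces to y4 ⊕ y3
((y4 ⊕ y3) ⊕ y2) reduces to y4 ⊕ y3 ⊕ y2
(y1 ⊕ ((y4 ⊕ y3) ⊕ y2)) reduces to y1 ⊕ y4 ⊕ y3 ⊕ y2
putting the inputs in ascending order: y1 ⊕ y2 ⊕ y3 ⊕ y4


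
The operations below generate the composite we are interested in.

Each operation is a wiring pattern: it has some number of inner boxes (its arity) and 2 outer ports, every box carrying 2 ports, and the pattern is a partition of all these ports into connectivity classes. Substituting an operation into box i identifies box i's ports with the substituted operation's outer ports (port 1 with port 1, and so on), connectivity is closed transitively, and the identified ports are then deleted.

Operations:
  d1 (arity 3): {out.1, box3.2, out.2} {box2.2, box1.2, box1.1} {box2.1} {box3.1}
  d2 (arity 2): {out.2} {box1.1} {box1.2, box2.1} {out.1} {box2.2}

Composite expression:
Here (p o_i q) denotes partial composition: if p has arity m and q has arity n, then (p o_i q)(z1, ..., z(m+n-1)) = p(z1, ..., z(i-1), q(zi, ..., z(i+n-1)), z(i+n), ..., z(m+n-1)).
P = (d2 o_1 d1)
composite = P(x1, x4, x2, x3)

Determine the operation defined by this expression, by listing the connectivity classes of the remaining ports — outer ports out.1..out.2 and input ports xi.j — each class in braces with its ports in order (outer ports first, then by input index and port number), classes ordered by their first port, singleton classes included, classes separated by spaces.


{out.1} {out.2} {x1.1, x1.2, x4.2} {x2.1} {x2.2, x3.1} {x3.2} {x4.1}

Connectivity passes through glued d2-boundaries; trace each wire chain.
d1 over (x1, x4, x2) gives {out.1, out.2, x2.2} {x1.1, x1.2, x4.2} {x2.1} {x4.1}, out.j being that stage's outer ports
d2 over (x1, x4, x2, x3) gives {out.1} {out.2} {x1.1, x1.2, x4.2} {x2.1} {x2.2, x3.1} {x3.2} {x4.1}, out.j being that stage's outer ports


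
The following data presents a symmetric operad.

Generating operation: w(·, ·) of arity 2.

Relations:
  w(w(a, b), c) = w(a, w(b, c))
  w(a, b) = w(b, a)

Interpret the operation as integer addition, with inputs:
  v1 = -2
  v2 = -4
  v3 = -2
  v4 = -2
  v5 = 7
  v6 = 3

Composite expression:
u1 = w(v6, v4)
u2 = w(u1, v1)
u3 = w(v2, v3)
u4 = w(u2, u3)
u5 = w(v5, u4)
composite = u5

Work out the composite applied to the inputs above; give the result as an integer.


0

w(v6, v4) = 1
w(w(v6, v4), v1) = -1
w(v2, v3) = -6
w(w(w(v6, v4), v1), w(v2, v3)) = -7
w(v5, w(w(w(v6, v4), v1), w(v2, v3))) = 0


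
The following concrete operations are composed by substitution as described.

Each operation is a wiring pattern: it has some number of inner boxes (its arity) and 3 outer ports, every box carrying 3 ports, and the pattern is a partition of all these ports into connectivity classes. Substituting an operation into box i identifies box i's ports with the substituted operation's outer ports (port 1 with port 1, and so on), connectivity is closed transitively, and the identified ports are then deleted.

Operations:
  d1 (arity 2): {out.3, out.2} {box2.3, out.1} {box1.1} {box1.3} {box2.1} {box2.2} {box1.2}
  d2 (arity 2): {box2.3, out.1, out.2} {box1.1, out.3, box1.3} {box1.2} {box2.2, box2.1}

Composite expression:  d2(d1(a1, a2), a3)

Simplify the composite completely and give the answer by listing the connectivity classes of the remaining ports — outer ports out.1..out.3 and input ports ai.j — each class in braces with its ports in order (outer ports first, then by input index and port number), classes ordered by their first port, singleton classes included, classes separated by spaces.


{out.1, out.2, a3.3} {out.3, a2.3} {a1.1} {a1.2} {a1.3} {a2.1} {a2.2} {a3.1, a3.2}

Connectivity passes through glued d2-boundaries; trace each wire chain.
through d1, on inputs (a1, a2): {out.1, a2.3} {out.2, out.3} {a1.1} {a1.2} {a1.3} {a2.1} {a2.2} (out.j = stage outer ports)
through d2, on inputs (a1, a2, a3): {out.1, out.2, a3.3} {out.3, a2.3} {a1.1} {a1.2} {a1.3} {a2.1} {a2.2} {a3.1, a3.2} (out.j = stage outer ports)


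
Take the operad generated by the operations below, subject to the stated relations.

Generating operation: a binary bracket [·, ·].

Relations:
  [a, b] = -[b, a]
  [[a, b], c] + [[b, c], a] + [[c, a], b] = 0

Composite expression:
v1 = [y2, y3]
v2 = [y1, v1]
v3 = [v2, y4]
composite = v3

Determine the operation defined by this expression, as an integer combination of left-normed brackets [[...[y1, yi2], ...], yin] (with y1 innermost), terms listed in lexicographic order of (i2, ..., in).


A multilinear Lie element is pinned by y1-initial words (y1 innermost).
Composite bracket: [[y1, [y2, y3]], y4]
Applying ab - ba throughout gives 8 signed words (2^3 = 8).
The y1-initial words carry the normal form:
  from y1y2y3y4, sign +1: term +[[[y1, y2], y3], y4]
  from y1y3y2y4, sign -1: term -[[[y1, y3], y2], y4]

[[[y1, y2], y3], y4] - [[[y1, y3], y2], y4]


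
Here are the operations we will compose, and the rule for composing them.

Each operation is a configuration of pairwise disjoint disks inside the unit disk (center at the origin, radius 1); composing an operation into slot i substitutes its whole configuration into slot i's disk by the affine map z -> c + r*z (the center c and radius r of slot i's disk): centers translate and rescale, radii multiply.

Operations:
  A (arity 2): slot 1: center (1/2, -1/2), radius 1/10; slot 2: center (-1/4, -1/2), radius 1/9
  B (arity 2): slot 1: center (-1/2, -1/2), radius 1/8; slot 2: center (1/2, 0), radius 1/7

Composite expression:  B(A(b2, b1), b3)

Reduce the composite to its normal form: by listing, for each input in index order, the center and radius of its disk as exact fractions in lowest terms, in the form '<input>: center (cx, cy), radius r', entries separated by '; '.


b1: center (-17/32, -9/16), radius 1/72; b2: center (-7/16, -9/16), radius 1/80; b3: center (1/2, 0), radius 1/7

Only the slot chain above each b matters under B; compose those maps.
b2: after 2 affine steps, its disk has center (-7/16, -9/16), radius 1/80
b1: after 2 affine steps, its disk has center (-17/32, -9/16), radius 1/72
b3: after 1 affine step, its disk has center (1/2, 0), radius 1/7


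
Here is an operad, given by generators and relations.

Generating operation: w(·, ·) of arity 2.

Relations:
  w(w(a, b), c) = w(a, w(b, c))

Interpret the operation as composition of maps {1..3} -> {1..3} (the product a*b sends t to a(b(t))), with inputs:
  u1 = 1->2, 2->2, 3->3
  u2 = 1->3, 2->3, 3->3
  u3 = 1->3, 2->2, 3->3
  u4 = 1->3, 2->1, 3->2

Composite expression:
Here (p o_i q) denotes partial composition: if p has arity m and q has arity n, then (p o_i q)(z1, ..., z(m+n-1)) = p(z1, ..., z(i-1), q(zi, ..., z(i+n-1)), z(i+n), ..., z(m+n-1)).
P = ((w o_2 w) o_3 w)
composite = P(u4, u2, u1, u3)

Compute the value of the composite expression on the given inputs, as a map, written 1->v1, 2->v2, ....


1->2, 2->2, 3->2

w(u1, u3) = 1->3, 2->2, 3->3
w(u2, w(u1, u3)) = 1->3, 2->3, 3->3
w(u4, w(u2, w(u1, u3))) = 1->2, 2->2, 3->2


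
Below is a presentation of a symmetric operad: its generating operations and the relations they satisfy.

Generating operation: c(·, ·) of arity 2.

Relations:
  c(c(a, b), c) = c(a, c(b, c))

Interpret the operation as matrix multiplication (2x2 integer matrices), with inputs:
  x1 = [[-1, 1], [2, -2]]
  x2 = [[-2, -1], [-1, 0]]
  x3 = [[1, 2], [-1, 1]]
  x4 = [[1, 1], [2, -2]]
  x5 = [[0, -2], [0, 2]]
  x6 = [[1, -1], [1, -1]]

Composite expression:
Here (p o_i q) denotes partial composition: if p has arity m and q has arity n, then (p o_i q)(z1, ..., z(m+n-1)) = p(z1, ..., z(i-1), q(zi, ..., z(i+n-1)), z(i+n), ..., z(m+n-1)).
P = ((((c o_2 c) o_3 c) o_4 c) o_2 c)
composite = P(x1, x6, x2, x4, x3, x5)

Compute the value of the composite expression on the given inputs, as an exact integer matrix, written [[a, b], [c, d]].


[[0, 0], [0, 0]]

c(x6, x2) = [[-1, -1], [-1, -1]]
c(x3, x5) = [[0, 2], [0, 4]]
c(x4, c(x3, x5)) = [[0, 6], [0, -4]]
c(c(x6, x2), c(x4, c(x3, x5))) = [[0, -2], [0, -2]]
c(x1, c(c(x6, x2), c(x4, c(x3, x5)))) = [[0, 0], [0, 0]]


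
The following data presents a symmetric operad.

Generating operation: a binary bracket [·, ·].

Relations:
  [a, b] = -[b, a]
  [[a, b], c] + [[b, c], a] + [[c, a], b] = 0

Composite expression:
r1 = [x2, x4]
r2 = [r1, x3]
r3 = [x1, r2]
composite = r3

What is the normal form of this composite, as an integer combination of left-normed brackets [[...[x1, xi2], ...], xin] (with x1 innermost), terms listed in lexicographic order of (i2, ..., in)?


[[[x1, x2], x4], x3] - [[[x1, x3], x2], x4] + [[[x1, x3], x4], x2] - [[[x1, x4], x2], x3]

Antisymmetry and Jacobi reduce to x1-anchored left-normed brackets.
Composite bracket: [x1, [[x2, x4], x3]]
Applying ab - ba throughout gives 8 signed words (2^3 = 8).
Words beginning with x1 determine it all:
  the word x1x2x4x3 carries sign +1 and contributes +[[[x1, x2], x4], x3]
  the word x1x3x2x4 carries sign -1 and contributes -[[[x1, x3], x2], x4]
  the word x1x3x4x2 carries sign +1 and contributes +[[[x1, x3], x4], x2]
  the word x1x4x2x3 carries sign -1 and contributes -[[[x1, x4], x2], x3]


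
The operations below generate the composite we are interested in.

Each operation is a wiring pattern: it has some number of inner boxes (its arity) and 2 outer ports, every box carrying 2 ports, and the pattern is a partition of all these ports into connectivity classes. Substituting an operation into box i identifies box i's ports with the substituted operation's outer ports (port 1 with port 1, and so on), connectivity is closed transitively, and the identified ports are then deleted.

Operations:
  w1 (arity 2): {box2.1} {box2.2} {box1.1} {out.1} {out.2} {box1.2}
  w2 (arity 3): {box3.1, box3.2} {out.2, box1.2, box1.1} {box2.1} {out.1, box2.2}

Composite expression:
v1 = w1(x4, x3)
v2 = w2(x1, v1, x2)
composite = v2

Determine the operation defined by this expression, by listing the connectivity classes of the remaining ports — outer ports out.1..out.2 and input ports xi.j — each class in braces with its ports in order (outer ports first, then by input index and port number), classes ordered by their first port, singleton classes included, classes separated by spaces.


{out.1} {out.2, x1.1, x1.2} {x2.1, x2.2} {x3.1} {x3.2} {x4.1} {x4.2}


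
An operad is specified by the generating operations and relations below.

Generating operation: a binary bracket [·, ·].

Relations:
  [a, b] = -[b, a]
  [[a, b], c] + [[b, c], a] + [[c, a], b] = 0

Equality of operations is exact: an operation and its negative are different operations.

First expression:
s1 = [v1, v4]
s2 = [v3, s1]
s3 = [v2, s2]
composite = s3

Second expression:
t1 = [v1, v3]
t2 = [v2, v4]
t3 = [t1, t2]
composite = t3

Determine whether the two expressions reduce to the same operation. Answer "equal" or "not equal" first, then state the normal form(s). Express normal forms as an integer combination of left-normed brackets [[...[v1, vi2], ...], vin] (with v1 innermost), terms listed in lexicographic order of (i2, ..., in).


not equal: they reduce to [[[v1, v4], v3], v2] and [[[v1, v3], v2], v4] - [[[v1, v3], v4], v2]

Reducing the first expression gives [[[v1, v4], v3], v2]
Reducing the second expression gives [[[v1, v3], v2], v4] - [[[v1, v3], v4], v2]
They disagree, so not equal.


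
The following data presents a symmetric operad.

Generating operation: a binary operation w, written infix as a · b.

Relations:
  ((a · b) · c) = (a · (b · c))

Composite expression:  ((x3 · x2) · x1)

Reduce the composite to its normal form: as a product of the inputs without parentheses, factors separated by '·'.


Key point: w is associative — brackets drop, the x-order remains.
(x3 · x2) reduces to x3 · x2
((x3 · x2) · x1) reduces to x3 · x2 · x1

x3 · x2 · x1


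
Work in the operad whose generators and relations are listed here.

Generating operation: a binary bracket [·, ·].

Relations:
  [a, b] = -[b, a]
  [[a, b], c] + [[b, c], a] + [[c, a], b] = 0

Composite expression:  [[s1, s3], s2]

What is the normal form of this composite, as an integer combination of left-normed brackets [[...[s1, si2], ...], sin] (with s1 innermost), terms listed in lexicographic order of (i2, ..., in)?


[[s1, s3], s2]

Antisymmetry and Jacobi reduce to s1-anchored left-normed brackets.
Composite bracket: [[s1, s3], s2]
Under [a, b] = ab - ba we get 4 signed associative words (2^2 = 4).
Coefficients come from the s1-initial words:
  s1s3s2 (sign +1) contributes +[[s1, s3], s2]


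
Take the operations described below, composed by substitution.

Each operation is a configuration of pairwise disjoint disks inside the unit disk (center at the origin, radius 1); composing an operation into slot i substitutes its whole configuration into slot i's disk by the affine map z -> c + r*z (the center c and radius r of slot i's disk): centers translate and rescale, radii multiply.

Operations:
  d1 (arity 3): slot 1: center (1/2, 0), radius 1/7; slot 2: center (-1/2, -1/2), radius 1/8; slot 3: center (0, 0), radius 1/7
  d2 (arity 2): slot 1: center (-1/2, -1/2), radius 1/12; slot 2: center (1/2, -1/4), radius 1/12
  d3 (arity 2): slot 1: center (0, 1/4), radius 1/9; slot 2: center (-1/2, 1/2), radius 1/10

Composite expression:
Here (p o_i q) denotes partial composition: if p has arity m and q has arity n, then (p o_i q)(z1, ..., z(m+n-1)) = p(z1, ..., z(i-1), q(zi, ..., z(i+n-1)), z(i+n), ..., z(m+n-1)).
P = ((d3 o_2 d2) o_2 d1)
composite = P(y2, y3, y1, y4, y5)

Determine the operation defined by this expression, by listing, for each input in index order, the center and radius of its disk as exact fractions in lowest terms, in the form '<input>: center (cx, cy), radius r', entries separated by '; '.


y1: center (-133/240, 107/240), radius 1/960; y2: center (0, 1/4), radius 1/9; y3: center (-131/240, 9/20), radius 1/840; y4: center (-11/20, 9/20), radius 1/840; y5: center (-9/20, 19/40), radius 1/120

Nesting under d3 composes maps z -> c + r*z down each y-path.
input y2: applying the 1 nested substitution gives center (0, 1/4), radius 1/9
input y3: applying the 3 nested substitutions gives center (-131/240, 9/20), radius 1/840
input y1: applying the 3 nested substitutions gives center (-133/240, 107/240), radius 1/960
input y4: applying the 3 nested substitutions gives center (-11/20, 9/20), radius 1/840
input y5: applying the 2 nested substitutions gives center (-9/20, 19/40), radius 1/120


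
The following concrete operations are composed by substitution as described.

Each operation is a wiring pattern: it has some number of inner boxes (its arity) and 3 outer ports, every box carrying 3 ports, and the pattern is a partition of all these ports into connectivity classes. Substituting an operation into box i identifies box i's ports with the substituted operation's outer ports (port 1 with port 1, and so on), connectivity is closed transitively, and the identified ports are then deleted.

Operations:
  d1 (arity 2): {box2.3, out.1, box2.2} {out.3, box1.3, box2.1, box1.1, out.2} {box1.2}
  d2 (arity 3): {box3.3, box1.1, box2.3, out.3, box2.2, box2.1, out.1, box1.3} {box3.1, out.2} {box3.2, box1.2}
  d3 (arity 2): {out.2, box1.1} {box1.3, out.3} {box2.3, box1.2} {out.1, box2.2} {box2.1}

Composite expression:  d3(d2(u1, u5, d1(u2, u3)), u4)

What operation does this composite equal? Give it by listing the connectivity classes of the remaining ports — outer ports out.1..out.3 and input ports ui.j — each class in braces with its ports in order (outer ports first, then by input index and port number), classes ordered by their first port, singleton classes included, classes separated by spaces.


{out.1, u4.2} {out.2, out.3, u1.1, u1.2, u1.3, u2.1, u2.3, u3.1, u5.1, u5.2, u5.3} {u2.2} {u3.2, u3.3, u4.3} {u4.1}

Connectivity passes through glued d3-boundaries; trace each wire chain.
after d1, the pattern on (u2, u3) reads {out.1, u3.2, u3.3} {out.2, out.3, u2.1, u2.3, u3.1} {u2.2} (out.j = its outer ports)
after d2, the pattern on (u1, u5, u2, u3) reads {out.1, out.3, u1.1, u1.2, u1.3, u2.1, u2.3, u3.1, u5.1, u5.2, u5.3} {out.2, u3.2, u3.3} {u2.2} (out.j = its outer ports)
after d3, the pattern on (u1, u5, u2, u3, u4) reads {out.1, u4.2} {out.2, out.3, u1.1, u1.2, u1.3, u2.1, u2.3, u3.1, u5.1, u5.2, u5.3} {u2.2} {u3.2, u3.3, u4.3} {u4.1} (out.j = its outer ports)


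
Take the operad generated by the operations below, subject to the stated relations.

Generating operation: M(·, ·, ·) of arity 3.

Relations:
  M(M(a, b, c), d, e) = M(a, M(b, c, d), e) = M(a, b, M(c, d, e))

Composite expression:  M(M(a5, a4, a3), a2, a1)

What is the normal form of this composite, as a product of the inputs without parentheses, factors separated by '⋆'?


The M-tree's shape is irrelevant; the a-reading-order decides.
M(a5, a4, a3) reduces to a5 ⋆ a4 ⋆ a3
M(M(a5, a4, a3), a2, a1) reduces to a5 ⋆ a4 ⋆ a3 ⋆ a2 ⋆ a1

a5 ⋆ a4 ⋆ a3 ⋆ a2 ⋆ a1


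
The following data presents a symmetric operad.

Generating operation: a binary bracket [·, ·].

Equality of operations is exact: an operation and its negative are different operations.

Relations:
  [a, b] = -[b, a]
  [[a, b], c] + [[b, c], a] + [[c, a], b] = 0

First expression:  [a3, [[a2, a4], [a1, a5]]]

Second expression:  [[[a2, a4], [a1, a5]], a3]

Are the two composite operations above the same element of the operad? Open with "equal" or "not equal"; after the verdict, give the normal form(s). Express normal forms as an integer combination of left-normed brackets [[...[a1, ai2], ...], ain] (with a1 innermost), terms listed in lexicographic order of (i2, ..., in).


not equal; the first gives [[[[a1, a5], a2], a4], a3] - [[[[a1, a5], a4], a2], a3] and the second -[[[[a1, a5], a2], a4], a3] + [[[[a1, a5], a4], a2], a3]

Normal form of the first expression: [[[[a1, a5], a2], a4], a3] - [[[[a1, a5], a4], a2], a3]
Normal form of the second expression: -[[[[a1, a5], a2], a4], a3] + [[[[a1, a5], a4], a2], a3]
Distinct normal forms: not equal.


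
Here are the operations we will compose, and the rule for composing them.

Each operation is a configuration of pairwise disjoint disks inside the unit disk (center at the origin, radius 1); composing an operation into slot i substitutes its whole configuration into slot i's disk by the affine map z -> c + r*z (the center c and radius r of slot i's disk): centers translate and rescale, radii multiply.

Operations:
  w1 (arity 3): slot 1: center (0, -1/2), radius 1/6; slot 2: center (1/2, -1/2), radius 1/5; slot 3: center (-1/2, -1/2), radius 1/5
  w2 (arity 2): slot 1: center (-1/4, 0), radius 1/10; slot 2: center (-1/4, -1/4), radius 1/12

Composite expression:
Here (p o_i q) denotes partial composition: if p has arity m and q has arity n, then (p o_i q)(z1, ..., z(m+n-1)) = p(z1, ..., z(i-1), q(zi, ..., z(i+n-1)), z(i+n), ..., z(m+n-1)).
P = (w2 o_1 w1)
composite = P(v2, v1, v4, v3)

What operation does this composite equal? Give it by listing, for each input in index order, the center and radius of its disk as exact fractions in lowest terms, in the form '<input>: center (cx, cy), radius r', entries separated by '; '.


v1: center (-1/5, -1/20), radius 1/50; v2: center (-1/4, -1/20), radius 1/60; v3: center (-1/4, -1/4), radius 1/12; v4: center (-3/10, -1/20), radius 1/50

Affine substitution under w2: radii multiply and v-centers shift.
v2 passes through 2 substitutions, ending at center (-1/4, -1/20), radius 1/60
v1 passes through 2 substitutions, ending at center (-1/5, -1/20), radius 1/50
v4 passes through 2 substitutions, ending at center (-3/10, -1/20), radius 1/50
v3 passes through 1 substitution, ending at center (-1/4, -1/4), radius 1/12


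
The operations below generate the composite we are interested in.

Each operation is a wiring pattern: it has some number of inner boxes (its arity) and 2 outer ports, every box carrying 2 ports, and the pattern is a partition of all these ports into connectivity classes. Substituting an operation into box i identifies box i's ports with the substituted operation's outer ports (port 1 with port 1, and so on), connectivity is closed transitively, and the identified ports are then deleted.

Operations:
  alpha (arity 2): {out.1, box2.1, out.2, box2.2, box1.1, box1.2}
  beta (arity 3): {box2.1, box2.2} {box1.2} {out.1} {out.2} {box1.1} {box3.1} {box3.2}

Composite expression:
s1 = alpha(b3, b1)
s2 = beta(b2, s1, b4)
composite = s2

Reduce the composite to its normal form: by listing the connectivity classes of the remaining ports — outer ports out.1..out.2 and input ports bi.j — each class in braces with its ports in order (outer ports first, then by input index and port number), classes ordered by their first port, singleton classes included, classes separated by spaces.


Substituting into beta glues patterns; closure does the rest.
alpha over (b3, b1) gives {out.1, out.2, b1.1, b1.2, b3.1, b3.2}, out.j being that stage's outer ports
beta over (b2, b3, b1, b4) gives {out.1} {out.2} {b1.1, b1.2, b3.1, b3.2} {b2.1} {b2.2} {b4.1} {b4.2}, out.j being that stage's outer ports

{out.1} {out.2} {b1.1, b1.2, b3.1, b3.2} {b2.1} {b2.2} {b4.1} {b4.2}


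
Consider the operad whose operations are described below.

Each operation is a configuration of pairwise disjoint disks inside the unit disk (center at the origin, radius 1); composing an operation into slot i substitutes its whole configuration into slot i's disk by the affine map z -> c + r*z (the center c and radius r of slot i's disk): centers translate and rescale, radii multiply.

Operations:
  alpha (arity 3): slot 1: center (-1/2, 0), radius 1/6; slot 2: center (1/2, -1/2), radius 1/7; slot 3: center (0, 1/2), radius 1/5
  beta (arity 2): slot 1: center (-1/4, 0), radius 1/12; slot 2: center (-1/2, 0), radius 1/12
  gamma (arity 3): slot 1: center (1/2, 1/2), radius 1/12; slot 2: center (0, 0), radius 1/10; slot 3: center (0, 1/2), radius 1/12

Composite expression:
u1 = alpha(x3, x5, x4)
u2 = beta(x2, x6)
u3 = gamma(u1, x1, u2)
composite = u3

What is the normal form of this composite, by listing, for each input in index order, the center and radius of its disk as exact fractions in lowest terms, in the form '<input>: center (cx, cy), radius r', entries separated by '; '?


x1: center (0, 0), radius 1/10; x2: center (-1/48, 1/2), radius 1/144; x3: center (11/24, 1/2), radius 1/72; x4: center (1/2, 13/24), radius 1/60; x5: center (13/24, 11/24), radius 1/84; x6: center (-1/24, 1/2), radius 1/144

Affine substitution under gamma: radii multiply and x-centers shift.
input x3: composing its 2 substitution steps yields center (11/24, 1/2), radius 1/72
input x5: composing its 2 substitution steps yields center (13/24, 11/24), radius 1/84
input x4: composing its 2 substitution steps yields center (1/2, 13/24), radius 1/60
input x1: composing its 1 substitution step yields center (0, 0), radius 1/10
input x2: composing its 2 substitution steps yields center (-1/48, 1/2), radius 1/144
input x6: composing its 2 substitution steps yields center (-1/24, 1/2), radius 1/144


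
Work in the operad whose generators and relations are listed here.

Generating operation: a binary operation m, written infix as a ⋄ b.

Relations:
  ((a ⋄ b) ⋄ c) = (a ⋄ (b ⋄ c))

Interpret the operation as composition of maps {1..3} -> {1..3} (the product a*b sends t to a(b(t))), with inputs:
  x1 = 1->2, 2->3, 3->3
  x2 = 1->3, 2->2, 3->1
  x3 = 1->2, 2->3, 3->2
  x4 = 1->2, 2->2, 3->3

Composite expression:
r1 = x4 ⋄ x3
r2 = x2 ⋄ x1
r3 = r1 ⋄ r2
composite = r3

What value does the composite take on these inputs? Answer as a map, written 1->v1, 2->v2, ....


1->3, 2->2, 3->2

(x4 ⋄ x3) = 1->2, 2->3, 3->2
(x2 ⋄ x1) = 1->2, 2->1, 3->1
((x4 ⋄ x3) ⋄ (x2 ⋄ x1)) = 1->3, 2->2, 3->2


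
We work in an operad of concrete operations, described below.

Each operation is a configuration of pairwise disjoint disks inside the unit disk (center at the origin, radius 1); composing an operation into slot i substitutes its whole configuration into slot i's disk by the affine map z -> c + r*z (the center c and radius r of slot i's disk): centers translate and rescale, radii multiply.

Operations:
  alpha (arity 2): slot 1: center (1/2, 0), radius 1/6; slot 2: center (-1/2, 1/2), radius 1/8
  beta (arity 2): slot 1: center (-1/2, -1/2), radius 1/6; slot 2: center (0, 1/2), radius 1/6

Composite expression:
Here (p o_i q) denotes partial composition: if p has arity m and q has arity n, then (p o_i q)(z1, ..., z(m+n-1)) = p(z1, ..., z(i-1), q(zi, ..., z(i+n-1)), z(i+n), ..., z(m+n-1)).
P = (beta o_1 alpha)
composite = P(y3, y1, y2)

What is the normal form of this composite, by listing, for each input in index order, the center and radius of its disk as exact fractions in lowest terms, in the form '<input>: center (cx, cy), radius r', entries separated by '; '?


y1: center (-7/12, -5/12), radius 1/48; y2: center (0, 1/2), radius 1/6; y3: center (-5/12, -1/2), radius 1/36

Affine substitution under beta: radii multiply and y-centers shift.
y3: after 2 affine steps, its disk has center (-5/12, -1/2), radius 1/36
y1: after 2 affine steps, its disk has center (-7/12, -5/12), radius 1/48
y2: after 1 affine step, its disk has center (0, 1/2), radius 1/6
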